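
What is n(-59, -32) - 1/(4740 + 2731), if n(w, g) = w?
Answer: -440790/7471 ≈ -59.000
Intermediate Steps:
n(-59, -32) - 1/(4740 + 2731) = -59 - 1/(4740 + 2731) = -59 - 1/7471 = -440790/7471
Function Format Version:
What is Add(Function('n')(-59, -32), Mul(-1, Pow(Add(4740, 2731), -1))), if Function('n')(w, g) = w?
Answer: Rational(-440790, 7471) ≈ -59.000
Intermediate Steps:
Add(Function('n')(-59, -32), Mul(-1, Pow(Add(4740, 2731), -1))) = Add(-59, Mul(-1, Pow(Add(4740, 2731), -1))) = Add(-59, Mul(-1, Pow(7471, -1))) = Add(-59, Mul(-1, Rational(1, 7471))) = Add(-59, Rational(-1, 7471)) = Rational(-440790, 7471)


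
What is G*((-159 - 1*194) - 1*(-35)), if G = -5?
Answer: 1590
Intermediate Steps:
G*((-159 - 1*194) - 1*(-35)) = -5*((-159 - 1*194) - 1*(-35)) = -5*((-159 - 194) + 35) = -5*(-353 + 35) = -5*(-318) = 1590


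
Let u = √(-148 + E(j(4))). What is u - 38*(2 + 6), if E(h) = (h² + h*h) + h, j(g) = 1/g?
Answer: -304 + I*√2362/4 ≈ -304.0 + 12.15*I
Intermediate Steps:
E(h) = h + 2*h² (E(h) = (h² + h²) + h = 2*h² + h = h + 2*h²)
u = I*√2362/4 (u = √(-148 + (1 + 2/4)/4) = √(-148 + (1 + 2*(¼))/4) = √(-148 + (1 + ½)/4) = √(-148 + (¼)*(3/2)) = √(-148 + 3/8) = √(-1181/8) = I*√2362/4 ≈ 12.15*I)
u - 38*(2 + 6) = I*√2362/4 - 38*(2 + 6) = I*√2362/4 - 38*8 = I*√2362/4 - 1*304 = I*√2362/4 - 304 = -304 + I*√2362/4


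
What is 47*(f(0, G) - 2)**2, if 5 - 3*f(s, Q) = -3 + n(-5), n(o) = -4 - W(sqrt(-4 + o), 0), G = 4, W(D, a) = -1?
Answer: 1175/9 ≈ 130.56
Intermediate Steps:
n(o) = -3 (n(o) = -4 - 1*(-1) = -4 + 1 = -3)
f(s, Q) = 11/3 (f(s, Q) = 5/3 - (-3 - 3)/3 = 5/3 - 1/3*(-6) = 5/3 + 2 = 11/3)
47*(f(0, G) - 2)**2 = 47*(11/3 - 2)**2 = 47*(5/3)**2 = 47*(25/9) = 1175/9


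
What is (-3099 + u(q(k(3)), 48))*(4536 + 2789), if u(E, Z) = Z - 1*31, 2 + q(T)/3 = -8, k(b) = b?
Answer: -22575650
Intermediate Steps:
q(T) = -30 (q(T) = -6 + 3*(-8) = -6 - 24 = -30)
u(E, Z) = -31 + Z (u(E, Z) = Z - 31 = -31 + Z)
(-3099 + u(q(k(3)), 48))*(4536 + 2789) = (-3099 + (-31 + 48))*(4536 + 2789) = (-3099 + 17)*7325 = -3082*7325 = -22575650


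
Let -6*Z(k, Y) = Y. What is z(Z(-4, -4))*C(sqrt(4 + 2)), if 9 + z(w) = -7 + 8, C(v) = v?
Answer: -8*sqrt(6) ≈ -19.596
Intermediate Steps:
Z(k, Y) = -Y/6
z(w) = -8 (z(w) = -9 + (-7 + 8) = -9 + 1 = -8)
z(Z(-4, -4))*C(sqrt(4 + 2)) = -8*sqrt(4 + 2) = -8*sqrt(6)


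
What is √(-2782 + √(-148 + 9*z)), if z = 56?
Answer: √(-2782 + 2*√89) ≈ 52.565*I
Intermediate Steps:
√(-2782 + √(-148 + 9*z)) = √(-2782 + √(-148 + 9*56)) = √(-2782 + √(-148 + 504)) = √(-2782 + √356) = √(-2782 + 2*√89)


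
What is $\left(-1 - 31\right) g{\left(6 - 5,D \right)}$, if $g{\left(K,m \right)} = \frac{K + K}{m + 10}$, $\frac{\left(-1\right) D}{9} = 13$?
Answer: $\frac{64}{107} \approx 0.59813$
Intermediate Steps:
$D = -117$ ($D = \left(-9\right) 13 = -117$)
$g{\left(K,m \right)} = \frac{2 K}{10 + m}$
$\left(-1 - 31\right) g{\left(6 - 5,D \right)} = \left(-1 - 31\right) \frac{2 \left(6 - 5\right)}{10 - 117} = - 32 \cdot 2 \cdot 1 \frac{1}{-107} = - 32 \cdot 2 \cdot 1 \left(- \frac{1}{107}\right) = \left(-32\right) \left(- \frac{2}{107}\right) = \frac{64}{107}$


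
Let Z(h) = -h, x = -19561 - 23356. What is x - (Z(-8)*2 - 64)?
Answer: -42869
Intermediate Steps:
x = -42917
x - (Z(-8)*2 - 64) = -42917 - (-1*(-8)*2 - 64) = -42917 - (8*2 - 64) = -42917 - (16 - 64) = -42917 - 1*(-48) = -42917 + 48 = -42869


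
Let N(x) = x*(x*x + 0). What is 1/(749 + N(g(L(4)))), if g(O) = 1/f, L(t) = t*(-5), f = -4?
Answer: 64/47935 ≈ 0.0013351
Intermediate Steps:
L(t) = -5*t
g(O) = -1/4 (g(O) = 1/(-4) = -1/4)
N(x) = x**3 (N(x) = x*(x**2 + 0) = x*x**2 = x**3)
1/(749 + N(g(L(4)))) = 1/(749 + (-1/4)**3) = 1/(749 - 1/64) = 1/(47935/64) = 64/47935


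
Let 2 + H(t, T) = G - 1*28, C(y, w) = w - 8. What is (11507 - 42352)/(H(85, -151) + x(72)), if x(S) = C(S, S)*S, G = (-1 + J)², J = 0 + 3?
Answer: -30845/4582 ≈ -6.7318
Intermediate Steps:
C(y, w) = -8 + w
J = 3
G = 4 (G = (-1 + 3)² = 2² = 4)
x(S) = S*(-8 + S) (x(S) = (-8 + S)*S = S*(-8 + S))
H(t, T) = -26 (H(t, T) = -2 + (4 - 1*28) = -2 + (4 - 28) = -2 - 24 = -26)
(11507 - 42352)/(H(85, -151) + x(72)) = (11507 - 42352)/(-26 + 72*(-8 + 72)) = -30845/(-26 + 72*64) = -30845/(-26 + 4608) = -30845/4582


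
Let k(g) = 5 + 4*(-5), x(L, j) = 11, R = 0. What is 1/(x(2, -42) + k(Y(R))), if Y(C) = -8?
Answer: -¼ ≈ -0.25000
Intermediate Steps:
k(g) = -15 (k(g) = 5 - 20 = -15)
1/(x(2, -42) + k(Y(R))) = 1/(11 - 15) = 1/(-4) = -¼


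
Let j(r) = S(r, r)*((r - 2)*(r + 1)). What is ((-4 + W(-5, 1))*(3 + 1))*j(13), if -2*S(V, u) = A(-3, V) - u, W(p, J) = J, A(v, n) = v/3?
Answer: -12936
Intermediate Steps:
A(v, n) = v/3 (A(v, n) = v*(1/3) = v/3)
S(V, u) = 1/2 + u/2 (S(V, u) = -((1/3)*(-3) - u)/2 = -(-1 - u)/2 = 1/2 + u/2)
j(r) = (1 + r)*(1/2 + r/2)*(-2 + r) (j(r) = (1/2 + r/2)*((r - 2)*(r + 1)) = (1/2 + r/2)*((-2 + r)*(1 + r)) = (1/2 + r/2)*((1 + r)*(-2 + r)) = (1 + r)*(1/2 + r/2)*(-2 + r))
((-4 + W(-5, 1))*(3 + 1))*j(13) = ((-4 + 1)*(3 + 1))*(-1 + (1/2)*13**3 - 3/2*13) = (-3*4)*(-1 + (1/2)*2197 - 39/2) = -12*(-1 + 2197/2 - 39/2) = -12*1078 = -12936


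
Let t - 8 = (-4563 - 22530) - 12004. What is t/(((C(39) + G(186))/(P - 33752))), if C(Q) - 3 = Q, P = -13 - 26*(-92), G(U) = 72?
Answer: 1226339197/114 ≈ 1.0757e+7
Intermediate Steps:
P = 2379 (P = -13 + 2392 = 2379)
C(Q) = 3 + Q
t = -39089 (t = 8 + ((-4563 - 22530) - 12004) = 8 + (-27093 - 12004) = 8 - 39097 = -39089)
t/(((C(39) + G(186))/(P - 33752))) = -39089*(2379 - 33752)/((3 + 39) + 72) = -39089*(-31373/(42 + 72)) = -39089/(114*(-1/31373)) = -39089/(-114/31373) = -39089*(-31373/114) = 1226339197/114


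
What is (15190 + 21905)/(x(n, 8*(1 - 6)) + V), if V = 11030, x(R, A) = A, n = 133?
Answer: 7419/2198 ≈ 3.3753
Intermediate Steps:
(15190 + 21905)/(x(n, 8*(1 - 6)) + V) = (15190 + 21905)/(8*(1 - 6) + 11030) = 37095/(8*(-5) + 11030) = 37095/(-40 + 11030) = 37095/10990 = 37095*(1/10990) = 7419/2198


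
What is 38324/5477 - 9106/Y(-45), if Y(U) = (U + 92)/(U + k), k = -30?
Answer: 3742318378/257419 ≈ 14538.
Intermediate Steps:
Y(U) = (92 + U)/(-30 + U) (Y(U) = (U + 92)/(U - 30) = (92 + U)/(-30 + U))
38324/5477 - 9106/Y(-45) = 38324/5477 - 9106*(-30 - 45)/(92 - 45) = 38324*(1/5477) - 9106/(47/(-75)) = 38324/5477 - 9106/((-1/75*47)) = 38324/5477 - 9106/(-47/75) = 38324/5477 - 9106*(-75/47) = 38324/5477 + 682950/47 = 3742318378/257419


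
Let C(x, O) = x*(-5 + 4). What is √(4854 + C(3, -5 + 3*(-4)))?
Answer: 21*√11 ≈ 69.649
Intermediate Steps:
C(x, O) = -x (C(x, O) = x*(-1) = -x)
√(4854 + C(3, -5 + 3*(-4))) = √(4854 - 1*3) = √(4854 - 3) = √4851 = 21*√11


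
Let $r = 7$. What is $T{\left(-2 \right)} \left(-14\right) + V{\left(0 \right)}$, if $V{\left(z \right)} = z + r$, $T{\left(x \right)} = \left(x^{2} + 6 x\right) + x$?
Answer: $147$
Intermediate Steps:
$T{\left(x \right)} = x^{2} + 7 x$
$V{\left(z \right)} = 7 + z$ ($V{\left(z \right)} = z + 7 = 7 + z$)
$T{\left(-2 \right)} \left(-14\right) + V{\left(0 \right)} = - 2 \left(7 - 2\right) \left(-14\right) + \left(7 + 0\right) = \left(-2\right) 5 \left(-14\right) + 7 = \left(-10\right) \left(-14\right) + 7 = 140 + 7 = 147$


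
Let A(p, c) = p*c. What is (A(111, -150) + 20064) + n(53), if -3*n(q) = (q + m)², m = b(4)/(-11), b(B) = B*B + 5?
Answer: 923438/363 ≈ 2543.9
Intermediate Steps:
b(B) = 5 + B² (b(B) = B² + 5 = 5 + B²)
m = -21/11 (m = (5 + 4²)/(-11) = (5 + 16)*(-1/11) = 21*(-1/11) = -21/11 ≈ -1.9091)
n(q) = -(-21/11 + q)²/3 (n(q) = -(q - 21/11)²/3 = -(-21/11 + q)²/3)
A(p, c) = c*p
(A(111, -150) + 20064) + n(53) = (-150*111 + 20064) - (-21 + 11*53)²/363 = (-16650 + 20064) - (-21 + 583)²/363 = 3414 - 1/363*562² = 3414 - 1/363*315844 = 3414 - 315844/363 = 923438/363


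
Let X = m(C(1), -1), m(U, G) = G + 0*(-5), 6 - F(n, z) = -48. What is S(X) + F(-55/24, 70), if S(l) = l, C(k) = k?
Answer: 53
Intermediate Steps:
F(n, z) = 54 (F(n, z) = 6 - 1*(-48) = 6 + 48 = 54)
m(U, G) = G (m(U, G) = G + 0 = G)
X = -1
S(X) + F(-55/24, 70) = -1 + 54 = 53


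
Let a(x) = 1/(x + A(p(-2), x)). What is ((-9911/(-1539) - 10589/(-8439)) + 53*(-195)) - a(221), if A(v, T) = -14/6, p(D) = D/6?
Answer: -29329144897141/2839959792 ≈ -10327.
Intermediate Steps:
p(D) = D/6 (p(D) = D*(⅙) = D/6)
A(v, T) = -7/3 (A(v, T) = -14*⅙ = -7/3)
a(x) = 1/(-7/3 + x) (a(x) = 1/(x - 7/3) = 1/(-7/3 + x))
((-9911/(-1539) - 10589/(-8439)) + 53*(-195)) - a(221) = ((-9911/(-1539) - 10589/(-8439)) + 53*(-195)) - 3/(-7 + 3*221) = ((-9911*(-1/1539) - 10589*(-1/8439)) - 10335) - 3/(-7 + 663) = ((9911/1539 + 10589/8439) - 10335) - 3/656 = (33311800/4329207 - 10335) - 3/656 = -44709042545/4329207 - 1*3/656 = -44709042545/4329207 - 3/656 = -29329144897141/2839959792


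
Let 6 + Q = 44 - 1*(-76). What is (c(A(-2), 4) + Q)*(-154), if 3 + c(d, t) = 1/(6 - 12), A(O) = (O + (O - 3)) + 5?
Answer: -51205/3 ≈ -17068.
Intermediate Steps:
Q = 114 (Q = -6 + (44 - 1*(-76)) = -6 + (44 + 76) = -6 + 120 = 114)
A(O) = 2 + 2*O (A(O) = (O + (-3 + O)) + 5 = (-3 + 2*O) + 5 = 2 + 2*O)
c(d, t) = -19/6 (c(d, t) = -3 + 1/(6 - 12) = -3 + 1/(-6) = -3 - 1/6 = -19/6)
(c(A(-2), 4) + Q)*(-154) = (-19/6 + 114)*(-154) = (665/6)*(-154) = -51205/3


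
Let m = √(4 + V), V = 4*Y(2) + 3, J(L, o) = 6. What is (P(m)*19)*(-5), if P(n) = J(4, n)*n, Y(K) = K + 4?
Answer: -570*√31 ≈ -3173.6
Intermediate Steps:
Y(K) = 4 + K
V = 27 (V = 4*(4 + 2) + 3 = 4*6 + 3 = 24 + 3 = 27)
m = √31 (m = √(4 + 27) = √31 ≈ 5.5678)
P(n) = 6*n
(P(m)*19)*(-5) = ((6*√31)*19)*(-5) = (114*√31)*(-5) = -570*√31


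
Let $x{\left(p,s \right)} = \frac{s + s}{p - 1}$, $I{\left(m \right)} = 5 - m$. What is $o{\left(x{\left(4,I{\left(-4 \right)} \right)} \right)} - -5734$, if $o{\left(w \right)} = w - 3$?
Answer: $5737$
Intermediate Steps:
$x{\left(p,s \right)} = \frac{2 s}{-1 + p}$
$o{\left(w \right)} = -3 + w$
$o{\left(x{\left(4,I{\left(-4 \right)} \right)} \right)} - -5734 = \left(-3 + \frac{2 \left(5 - -4\right)}{-1 + 4}\right) - -5734 = \left(-3 + \frac{2 \left(5 + 4\right)}{3}\right) + 5734 = \left(-3 + 2 \cdot 9 \cdot \frac{1}{3}\right) + 5734 = \left(-3 + 6\right) + 5734 = 3 + 5734 = 5737$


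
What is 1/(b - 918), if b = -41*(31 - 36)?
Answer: -1/713 ≈ -0.0014025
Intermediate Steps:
b = 205 (b = -41*(-5) = 205)
1/(b - 918) = 1/(205 - 918) = 1/(-713) = -1/713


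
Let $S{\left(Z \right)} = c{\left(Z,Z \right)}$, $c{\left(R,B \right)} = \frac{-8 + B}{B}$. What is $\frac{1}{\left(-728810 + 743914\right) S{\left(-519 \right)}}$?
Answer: $\frac{519}{7959808} \approx 6.5203 \cdot 10^{-5}$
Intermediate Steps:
$c{\left(R,B \right)} = \frac{-8 + B}{B}$
$S{\left(Z \right)} = \frac{-8 + Z}{Z}$
$\frac{1}{\left(-728810 + 743914\right) S{\left(-519 \right)}} = \frac{1}{\left(-728810 + 743914\right) \frac{-8 - 519}{-519}} = \frac{1}{15104 \left(\left(- \frac{1}{519}\right) \left(-527\right)\right)} = \frac{1}{15104 \cdot \frac{527}{519}} = \frac{1}{15104} \cdot \frac{519}{527} = \frac{519}{7959808}$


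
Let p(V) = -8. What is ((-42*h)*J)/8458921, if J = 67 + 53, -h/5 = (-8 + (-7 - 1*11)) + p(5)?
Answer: -856800/8458921 ≈ -0.10129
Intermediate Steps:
h = 170 (h = -5*((-8 + (-7 - 1*11)) - 8) = -5*((-8 + (-7 - 11)) - 8) = -5*((-8 - 18) - 8) = -5*(-26 - 8) = -5*(-34) = 170)
J = 120
((-42*h)*J)/8458921 = (-42*170*120)/8458921 = -7140*120*(1/8458921) = -856800*1/8458921 = -856800/8458921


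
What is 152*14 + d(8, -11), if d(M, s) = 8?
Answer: 2136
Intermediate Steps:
152*14 + d(8, -11) = 152*14 + 8 = 2128 + 8 = 2136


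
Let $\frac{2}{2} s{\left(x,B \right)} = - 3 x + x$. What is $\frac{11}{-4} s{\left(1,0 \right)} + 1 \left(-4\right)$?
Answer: $\frac{3}{2} \approx 1.5$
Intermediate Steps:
$s{\left(x,B \right)} = - 2 x$ ($s{\left(x,B \right)} = - 3 x + x = - 2 x$)
$\frac{11}{-4} s{\left(1,0 \right)} + 1 \left(-4\right) = \frac{11}{-4} \left(\left(-2\right) 1\right) + 1 \left(-4\right) = 11 \left(- \frac{1}{4}\right) \left(-2\right) - 4 = \left(- \frac{11}{4}\right) \left(-2\right) - 4 = \frac{11}{2} - 4 = \frac{3}{2}$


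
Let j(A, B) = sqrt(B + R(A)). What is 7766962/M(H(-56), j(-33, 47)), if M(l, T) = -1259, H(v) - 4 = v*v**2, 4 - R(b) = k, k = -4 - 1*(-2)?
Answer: -7766962/1259 ≈ -6169.1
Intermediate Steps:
k = -2 (k = -4 + 2 = -2)
R(b) = 6 (R(b) = 4 - 1*(-2) = 4 + 2 = 6)
H(v) = 4 + v**3 (H(v) = 4 + v*v**2 = 4 + v**3)
j(A, B) = sqrt(6 + B) (j(A, B) = sqrt(B + 6) = sqrt(6 + B))
7766962/M(H(-56), j(-33, 47)) = 7766962/(-1259) = 7766962*(-1/1259) = -7766962/1259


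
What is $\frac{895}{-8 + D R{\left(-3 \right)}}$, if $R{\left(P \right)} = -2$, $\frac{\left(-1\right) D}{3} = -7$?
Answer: $- \frac{179}{10} \approx -17.9$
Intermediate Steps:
$D = 21$ ($D = \left(-3\right) \left(-7\right) = 21$)
$\frac{895}{-8 + D R{\left(-3 \right)}} = \frac{895}{-8 + 21 \left(-2\right)} = \frac{895}{-8 - 42} = \frac{895}{-50} = 895 \left(- \frac{1}{50}\right) = - \frac{179}{10}$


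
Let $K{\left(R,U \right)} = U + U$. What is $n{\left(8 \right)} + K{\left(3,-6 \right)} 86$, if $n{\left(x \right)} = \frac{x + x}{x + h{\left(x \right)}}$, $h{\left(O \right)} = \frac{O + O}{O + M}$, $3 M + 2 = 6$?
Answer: $- \frac{17516}{17} \approx -1030.4$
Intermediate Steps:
$M = \frac{4}{3}$ ($M = - \frac{2}{3} + \frac{1}{3} \cdot 6 = - \frac{2}{3} + 2 = \frac{4}{3} \approx 1.3333$)
$h{\left(O \right)} = \frac{2 O}{\frac{4}{3} + O}$ ($h{\left(O \right)} = \frac{O + O}{O + \frac{4}{3}} = \frac{2 O}{\frac{4}{3} + O}$)
$n{\left(x \right)} = \frac{2 x}{x + \frac{6 x}{4 + 3 x}}$ ($n{\left(x \right)} = \frac{x + x}{x + \frac{6 x}{4 + 3 x}} = \frac{2 x}{x + \frac{6 x}{4 + 3 x}}$)
$K{\left(R,U \right)} = 2 U$
$n{\left(8 \right)} + K{\left(3,-6 \right)} 86 = \frac{2 \left(4 + 3 \cdot 8\right)}{10 + 3 \cdot 8} + 2 \left(-6\right) 86 = \frac{2 \left(4 + 24\right)}{10 + 24} - 1032 = 2 \cdot \frac{1}{34} \cdot 28 - 1032 = \frac{28}{17} - 1032 = - \frac{17516}{17}$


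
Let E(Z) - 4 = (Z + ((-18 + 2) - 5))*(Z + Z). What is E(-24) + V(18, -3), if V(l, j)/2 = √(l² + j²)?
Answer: 2164 + 6*√37 ≈ 2200.5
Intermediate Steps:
V(l, j) = 2*√(j² + l²) (V(l, j) = 2*√(l² + j²) = 2*√(j² + l²))
E(Z) = 4 + 2*Z*(-21 + Z) (E(Z) = 4 + (Z + ((-18 + 2) - 5))*(Z + Z) = 4 + (Z + (-16 - 5))*(2*Z) = 4 + (Z - 21)*(2*Z) = 4 + (-21 + Z)*(2*Z) = 4 + 2*Z*(-21 + Z))
E(-24) + V(18, -3) = (4 - 42*(-24) + 2*(-24)²) + 2*√((-3)² + 18²) = (4 + 1008 + 2*576) + 2*√(9 + 324) = (4 + 1008 + 1152) + 2*√333 = 2164 + 2*(3*√37) = 2164 + 6*√37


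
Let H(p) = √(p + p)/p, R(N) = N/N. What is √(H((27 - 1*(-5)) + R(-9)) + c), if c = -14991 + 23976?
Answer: √(9784665 + 33*√66)/33 ≈ 94.791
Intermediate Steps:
R(N) = 1
c = 8985
H(p) = √2/√p (H(p) = √(2*p)/p = (√2*√p)/p = √2/√p)
√(H((27 - 1*(-5)) + R(-9)) + c) = √(√2/√((27 - 1*(-5)) + 1) + 8985) = √(√2/√((27 + 5) + 1) + 8985) = √(√2/√(32 + 1) + 8985) = √(√2/√33 + 8985) = √(√2*(√33/33) + 8985) = √(√66/33 + 8985) = √(8985 + √66/33)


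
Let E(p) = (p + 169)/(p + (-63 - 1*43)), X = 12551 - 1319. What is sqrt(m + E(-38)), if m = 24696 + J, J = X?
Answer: sqrt(5173501)/12 ≈ 189.54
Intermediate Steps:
X = 11232
J = 11232
m = 35928 (m = 24696 + 11232 = 35928)
E(p) = (169 + p)/(-106 + p) (E(p) = (169 + p)/(p + (-63 - 43)) = (169 + p)/(p - 106) = (169 + p)/(-106 + p))
sqrt(m + E(-38)) = sqrt(35928 + (169 - 38)/(-106 - 38)) = sqrt(35928 + 131/(-144)) = sqrt(35928 - 1/144*131) = sqrt(35928 - 131/144) = sqrt(5173501/144) = sqrt(5173501)/12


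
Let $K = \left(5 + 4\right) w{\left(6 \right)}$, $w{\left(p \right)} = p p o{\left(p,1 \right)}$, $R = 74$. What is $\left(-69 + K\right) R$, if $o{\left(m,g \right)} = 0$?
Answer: $-5106$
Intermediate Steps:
$w{\left(p \right)} = 0$ ($w{\left(p \right)} = p p 0 = p^{2} \cdot 0 = 0$)
$K = 0$ ($K = \left(5 + 4\right) 0 = 9 \cdot 0 = 0$)
$\left(-69 + K\right) R = \left(-69 + 0\right) 74 = \left(-69\right) 74 = -5106$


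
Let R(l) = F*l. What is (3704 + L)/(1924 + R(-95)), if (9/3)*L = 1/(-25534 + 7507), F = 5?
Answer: 200316023/78363369 ≈ 2.5562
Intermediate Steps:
L = -1/54081 (L = 1/(3*(-25534 + 7507)) = (⅓)/(-18027) = (⅓)*(-1/18027) = -1/54081 ≈ -1.8491e-5)
R(l) = 5*l
(3704 + L)/(1924 + R(-95)) = (3704 - 1/54081)/(1924 + 5*(-95)) = 200316023/(54081*(1924 - 475)) = (200316023/54081)/1449 = (200316023/54081)*(1/1449) = 200316023/78363369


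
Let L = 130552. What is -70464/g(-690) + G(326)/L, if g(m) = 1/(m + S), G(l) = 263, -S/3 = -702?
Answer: -13026090036985/130552 ≈ -9.9777e+7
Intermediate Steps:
S = 2106 (S = -3*(-702) = 2106)
g(m) = 1/(2106 + m) (g(m) = 1/(m + 2106) = 1/(2106 + m))
-70464/g(-690) + G(326)/L = -70464/(1/(2106 - 690)) + 263/130552 = -70464/(1/1416) + 263*(1/130552) = -70464/1/1416 + 263/130552 = -70464*1416 + 263/130552 = -99777024 + 263/130552 = -13026090036985/130552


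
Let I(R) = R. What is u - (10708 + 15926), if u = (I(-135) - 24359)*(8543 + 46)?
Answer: -210405600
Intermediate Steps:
u = -210378966 (u = (-135 - 24359)*(8543 + 46) = -24494*8589 = -210378966)
u - (10708 + 15926) = -210378966 - (10708 + 15926) = -210378966 - 1*26634 = -210378966 - 26634 = -210405600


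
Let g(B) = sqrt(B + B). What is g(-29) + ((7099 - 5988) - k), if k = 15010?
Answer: -13899 + I*sqrt(58) ≈ -13899.0 + 7.6158*I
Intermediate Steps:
g(B) = sqrt(2)*sqrt(B) (g(B) = sqrt(2*B) = sqrt(2)*sqrt(B))
g(-29) + ((7099 - 5988) - k) = sqrt(2)*sqrt(-29) + ((7099 - 5988) - 1*15010) = sqrt(2)*(I*sqrt(29)) + (1111 - 15010) = I*sqrt(58) - 13899 = -13899 + I*sqrt(58)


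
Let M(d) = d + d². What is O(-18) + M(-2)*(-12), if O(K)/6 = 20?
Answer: 96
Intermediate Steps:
O(K) = 120 (O(K) = 6*20 = 120)
O(-18) + M(-2)*(-12) = 120 - 2*(1 - 2)*(-12) = 120 - 2*(-1)*(-12) = 120 + 2*(-12) = 120 - 24 = 96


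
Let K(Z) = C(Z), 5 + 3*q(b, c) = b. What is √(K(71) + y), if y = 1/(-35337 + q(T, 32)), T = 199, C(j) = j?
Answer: 2*√198750886067/105817 ≈ 8.4261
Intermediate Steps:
q(b, c) = -5/3 + b/3
K(Z) = Z
y = -3/105817 (y = 1/(-35337 + (-5/3 + (⅓)*199)) = 1/(-35337 + (-5/3 + 199/3)) = 1/(-35337 + 194/3) = 1/(-105817/3) = -3/105817 ≈ -2.8351e-5)
√(K(71) + y) = √(71 - 3/105817) = √(7513004/105817) = 2*√198750886067/105817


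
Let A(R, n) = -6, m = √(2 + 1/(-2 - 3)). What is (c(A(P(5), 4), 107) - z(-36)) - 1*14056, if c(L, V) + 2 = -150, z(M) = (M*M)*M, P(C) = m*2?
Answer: 32448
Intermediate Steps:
m = 3*√5/5 (m = √(2 + 1/(-5)) = √(2 - ⅕) = √(9/5) = 3*√5/5 ≈ 1.3416)
P(C) = 6*√5/5 (P(C) = (3*√5/5)*2 = 6*√5/5)
z(M) = M³ (z(M) = M²*M = M³)
c(L, V) = -152 (c(L, V) = -2 - 150 = -152)
(c(A(P(5), 4), 107) - z(-36)) - 1*14056 = (-152 - 1*(-36)³) - 1*14056 = (-152 - 1*(-46656)) - 14056 = (-152 + 46656) - 14056 = 46504 - 14056 = 32448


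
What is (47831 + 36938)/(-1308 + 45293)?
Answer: 84769/43985 ≈ 1.9272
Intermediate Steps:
(47831 + 36938)/(-1308 + 45293) = 84769/43985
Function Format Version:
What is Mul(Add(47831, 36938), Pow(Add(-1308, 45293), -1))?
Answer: Rational(84769, 43985) ≈ 1.9272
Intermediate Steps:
Mul(Add(47831, 36938), Pow(Add(-1308, 45293), -1)) = Mul(84769, Pow(43985, -1)) = Mul(84769, Rational(1, 43985)) = Rational(84769, 43985)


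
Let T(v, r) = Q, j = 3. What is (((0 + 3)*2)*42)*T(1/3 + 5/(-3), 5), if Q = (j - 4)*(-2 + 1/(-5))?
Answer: 2772/5 ≈ 554.40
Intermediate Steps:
Q = 11/5 (Q = (3 - 4)*(-2 + 1/(-5)) = -(-2 - 1/5) = -1*(-11/5) = 11/5 ≈ 2.2000)
T(v, r) = 11/5
(((0 + 3)*2)*42)*T(1/3 + 5/(-3), 5) = (((0 + 3)*2)*42)*(11/5) = ((3*2)*42)*(11/5) = (6*42)*(11/5) = 252*(11/5) = 2772/5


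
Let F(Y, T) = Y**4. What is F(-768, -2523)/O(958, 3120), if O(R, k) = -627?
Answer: -115964116992/209 ≈ -5.5485e+8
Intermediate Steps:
F(-768, -2523)/O(958, 3120) = (-768)**4/(-627) = 347892350976*(-1/627) = -115964116992/209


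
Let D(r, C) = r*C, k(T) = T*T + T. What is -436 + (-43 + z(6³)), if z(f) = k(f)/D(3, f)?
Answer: -1220/3 ≈ -406.67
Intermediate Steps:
k(T) = T + T² (k(T) = T² + T = T + T²)
D(r, C) = C*r
z(f) = ⅓ + f/3 (z(f) = (f*(1 + f))/((f*3)) = (f*(1 + f))/((3*f)) = (f*(1 + f))*(1/(3*f)) = ⅓ + f/3)
-436 + (-43 + z(6³)) = -436 + (-43 + (⅓ + (⅓)*6³)) = -436 + (-43 + (⅓ + (⅓)*216)) = -436 + (-43 + (⅓ + 72)) = -436 + (-43 + 217/3) = -436 + 88/3 = -1220/3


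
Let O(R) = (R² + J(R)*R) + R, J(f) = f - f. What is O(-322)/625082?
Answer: 51681/312541 ≈ 0.16536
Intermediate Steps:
J(f) = 0
O(R) = R + R² (O(R) = (R² + 0*R) + R = (R² + 0) + R = R² + R = R + R²)
O(-322)/625082 = -322*(1 - 322)/625082 = -322*(-321)*(1/625082) = 103362*(1/625082) = 51681/312541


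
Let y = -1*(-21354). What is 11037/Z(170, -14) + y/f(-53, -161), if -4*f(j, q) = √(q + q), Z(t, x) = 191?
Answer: 11037/191 + 42708*I*√322/161 ≈ 57.785 + 4760.0*I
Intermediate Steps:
y = 21354
f(j, q) = -√2*√q/4 (f(j, q) = -√(q + q)/4 = -√2*√q/4)
11037/Z(170, -14) + y/f(-53, -161) = 11037/191 + 21354/((-√2*√(-161)/4)) = 11037*(1/191) + 21354/((-√2*I*√161/4)) = 11037/191 + 21354/((-I*√322/4)) = 11037/191 + 21354*(2*I*√322/161) = 11037/191 + 42708*I*√322/161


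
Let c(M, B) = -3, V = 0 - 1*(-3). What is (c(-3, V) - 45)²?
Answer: 2304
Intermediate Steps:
V = 3 (V = 0 + 3 = 3)
(c(-3, V) - 45)² = (-3 - 45)² = (-48)² = 2304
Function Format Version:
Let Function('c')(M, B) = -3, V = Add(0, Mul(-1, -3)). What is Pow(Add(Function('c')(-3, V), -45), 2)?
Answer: 2304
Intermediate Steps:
V = 3 (V = Add(0, 3) = 3)
Pow(Add(Function('c')(-3, V), -45), 2) = Pow(Add(-3, -45), 2) = Pow(-48, 2) = 2304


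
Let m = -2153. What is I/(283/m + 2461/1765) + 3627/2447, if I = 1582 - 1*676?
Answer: 4221018737508/5871622993 ≈ 718.88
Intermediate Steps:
I = 906 (I = 1582 - 676 = 906)
I/(283/m + 2461/1765) + 3627/2447 = 906/(283/(-2153) + 2461/1765) + 3627/2447 = 906/(283*(-1/2153) + 2461*(1/1765)) + 3627*(1/2447) = 906/(-283/2153 + 2461/1765) + 3627/2447 = 906/(4799038/3800045) + 3627/2447 = 906*(3800045/4799038) + 3627/2447 = 1721420385/2399519 + 3627/2447 = 4221018737508/5871622993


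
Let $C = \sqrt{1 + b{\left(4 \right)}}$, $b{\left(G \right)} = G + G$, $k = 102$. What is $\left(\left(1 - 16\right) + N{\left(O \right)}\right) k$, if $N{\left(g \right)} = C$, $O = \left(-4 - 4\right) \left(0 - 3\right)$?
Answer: $-1224$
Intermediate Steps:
$b{\left(G \right)} = 2 G$
$C = 3$ ($C = \sqrt{1 + 2 \cdot 4} = \sqrt{1 + 8} = \sqrt{9} = 3$)
$O = 24$ ($O = \left(-8\right) \left(-3\right) = 24$)
$N{\left(g \right)} = 3$
$\left(\left(1 - 16\right) + N{\left(O \right)}\right) k = \left(\left(1 - 16\right) + 3\right) 102 = \left(-15 + 3\right) 102 = \left(-12\right) 102 = -1224$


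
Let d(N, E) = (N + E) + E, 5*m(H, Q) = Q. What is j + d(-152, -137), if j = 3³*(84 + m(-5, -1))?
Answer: 9183/5 ≈ 1836.6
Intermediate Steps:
m(H, Q) = Q/5
d(N, E) = N + 2*E (d(N, E) = (E + N) + E = N + 2*E)
j = 11313/5 (j = 3³*(84 + (⅕)*(-1)) = 27*(84 - ⅕) = 27*(419/5) = 11313/5 ≈ 2262.6)
j + d(-152, -137) = 11313/5 + (-152 + 2*(-137)) = 11313/5 + (-152 - 274) = 11313/5 - 426 = 9183/5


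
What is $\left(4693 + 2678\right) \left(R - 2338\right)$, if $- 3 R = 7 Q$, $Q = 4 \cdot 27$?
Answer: $-19090890$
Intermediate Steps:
$Q = 108$
$R = -252$ ($R = - \frac{7 \cdot 108}{3} = \left(- \frac{1}{3}\right) 756 = -252$)
$\left(4693 + 2678\right) \left(R - 2338\right) = \left(4693 + 2678\right) \left(-252 - 2338\right) = 7371 \left(-2590\right) = -19090890$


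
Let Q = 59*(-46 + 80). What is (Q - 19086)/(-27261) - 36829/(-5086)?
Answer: 1090864249/138649446 ≈ 7.8678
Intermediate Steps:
Q = 2006 (Q = 59*34 = 2006)
(Q - 19086)/(-27261) - 36829/(-5086) = (2006 - 19086)/(-27261) - 36829/(-5086) = -17080*(-1/27261) - 36829*(-1/5086) = 17080/27261 + 36829/5086 = 1090864249/138649446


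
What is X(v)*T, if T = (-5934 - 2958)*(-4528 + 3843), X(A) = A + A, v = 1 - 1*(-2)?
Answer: 36546120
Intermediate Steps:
v = 3 (v = 1 + 2 = 3)
X(A) = 2*A
T = 6091020 (T = -8892*(-685) = 6091020)
X(v)*T = (2*3)*6091020 = 6*6091020 = 36546120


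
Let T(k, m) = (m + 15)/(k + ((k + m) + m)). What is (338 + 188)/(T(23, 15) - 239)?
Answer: -19988/9067 ≈ -2.2045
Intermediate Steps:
T(k, m) = (15 + m)/(2*k + 2*m) (T(k, m) = (15 + m)/(k + (k + 2*m)) = (15 + m)/(2*k + 2*m))
(338 + 188)/(T(23, 15) - 239) = (338 + 188)/((15 + 15)/(2*(23 + 15)) - 239) = 526/((½)*30/38 - 239) = 526/((½)*(1/38)*30 - 239) = 526/(15/38 - 239) = 526/(-9067/38) = 526*(-38/9067) = -19988/9067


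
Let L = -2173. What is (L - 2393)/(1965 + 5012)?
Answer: -4566/6977 ≈ -0.65444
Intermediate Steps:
(L - 2393)/(1965 + 5012) = (-2173 - 2393)/(1965 + 5012) = -4566/6977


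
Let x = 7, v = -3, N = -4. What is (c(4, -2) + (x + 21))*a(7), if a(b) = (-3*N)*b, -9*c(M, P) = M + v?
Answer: 7028/3 ≈ 2342.7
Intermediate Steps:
c(M, P) = 1/3 - M/9 (c(M, P) = -(M - 3)/9 = -(-3 + M)/9 = 1/3 - M/9)
a(b) = 12*b (a(b) = (-3*(-4))*b = 12*b)
(c(4, -2) + (x + 21))*a(7) = ((1/3 - 1/9*4) + (7 + 21))*(12*7) = ((1/3 - 4/9) + 28)*84 = (-1/9 + 28)*84 = (251/9)*84 = 7028/3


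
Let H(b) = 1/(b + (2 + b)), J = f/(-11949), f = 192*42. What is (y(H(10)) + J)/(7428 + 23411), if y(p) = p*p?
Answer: -185287/8492937244 ≈ -2.1817e-5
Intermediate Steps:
f = 8064
J = -384/569 (J = 8064/(-11949) = 8064*(-1/11949) = -384/569 ≈ -0.67487)
H(b) = 1/(2 + 2*b)
y(p) = p**2
(y(H(10)) + J)/(7428 + 23411) = ((1/(2*(1 + 10)))**2 - 384/569)/(7428 + 23411) = (((1/2)/11)**2 - 384/569)/30839 = (((1/2)*(1/11))**2 - 384/569)*(1/30839) = ((1/22)**2 - 384/569)*(1/30839) = (1/484 - 384/569)*(1/30839) = -185287/275396*1/30839 = -185287/8492937244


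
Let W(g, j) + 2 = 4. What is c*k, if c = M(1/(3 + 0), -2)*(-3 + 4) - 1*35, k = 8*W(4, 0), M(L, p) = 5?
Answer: -480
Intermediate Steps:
W(g, j) = 2 (W(g, j) = -2 + 4 = 2)
k = 16 (k = 8*2 = 16)
c = -30 (c = 5*(-3 + 4) - 1*35 = 5*1 - 35 = 5 - 35 = -30)
c*k = -30*16 = -480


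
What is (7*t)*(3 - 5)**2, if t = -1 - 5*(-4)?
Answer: 532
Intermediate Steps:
t = 19 (t = -1 + 20 = 19)
(7*t)*(3 - 5)**2 = (7*19)*(3 - 5)**2 = 133*(-2)**2 = 133*4 = 532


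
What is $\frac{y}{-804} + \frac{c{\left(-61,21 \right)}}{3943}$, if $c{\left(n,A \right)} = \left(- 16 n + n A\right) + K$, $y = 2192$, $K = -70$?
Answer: $- \frac{2236139}{792543} \approx -2.8215$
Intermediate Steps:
$c{\left(n,A \right)} = -70 - 16 n + A n$ ($c{\left(n,A \right)} = \left(- 16 n + n A\right) - 70 = \left(- 16 n + A n\right) - 70 = -70 - 16 n + A n$)
$\frac{y}{-804} + \frac{c{\left(-61,21 \right)}}{3943} = \frac{2192}{-804} + \frac{-70 - -976 + 21 \left(-61\right)}{3943} = 2192 \left(- \frac{1}{804}\right) + \left(-70 + 976 - 1281\right) \frac{1}{3943} = - \frac{548}{201} - \frac{375}{3943} = - \frac{2236139}{792543}$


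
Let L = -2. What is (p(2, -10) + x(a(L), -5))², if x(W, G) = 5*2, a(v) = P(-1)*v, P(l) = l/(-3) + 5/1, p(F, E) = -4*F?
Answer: 4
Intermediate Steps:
P(l) = 5 - l/3 (P(l) = l*(-⅓) + 5*1 = -l/3 + 5 = 5 - l/3)
a(v) = 16*v/3 (a(v) = (5 - ⅓*(-1))*v = (5 + ⅓)*v = 16*v/3)
x(W, G) = 10
(p(2, -10) + x(a(L), -5))² = (-4*2 + 10)² = (-8 + 10)² = 2² = 4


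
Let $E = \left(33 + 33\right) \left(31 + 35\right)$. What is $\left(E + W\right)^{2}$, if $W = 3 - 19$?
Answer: $18835600$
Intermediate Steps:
$E = 4356$ ($E = 66 \cdot 66 = 4356$)
$W = -16$
$\left(E + W\right)^{2} = \left(4356 - 16\right)^{2} = 4340^{2} = 18835600$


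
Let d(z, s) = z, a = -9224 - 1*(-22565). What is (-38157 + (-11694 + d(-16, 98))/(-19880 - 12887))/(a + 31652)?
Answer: -1250278709/1474285631 ≈ -0.84806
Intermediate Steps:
a = 13341 (a = -9224 + 22565 = 13341)
(-38157 + (-11694 + d(-16, 98))/(-19880 - 12887))/(a + 31652) = (-38157 + (-11694 - 16)/(-19880 - 12887))/(13341 + 31652) = (-38157 - 11710/(-32767))/44993 = (-38157 - 11710*(-1/32767))*(1/44993) = (-38157 + 11710/32767)*(1/44993) = -1250278709/32767*1/44993 = -1250278709/1474285631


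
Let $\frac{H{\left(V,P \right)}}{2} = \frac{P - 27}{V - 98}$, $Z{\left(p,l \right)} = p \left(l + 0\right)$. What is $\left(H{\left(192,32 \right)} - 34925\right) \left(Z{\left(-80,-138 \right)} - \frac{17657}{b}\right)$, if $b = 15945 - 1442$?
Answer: $- \frac{262791899650610}{681641} \approx -3.8553 \cdot 10^{8}$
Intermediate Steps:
$Z{\left(p,l \right)} = l p$ ($Z{\left(p,l \right)} = p l = l p$)
$H{\left(V,P \right)} = \frac{2 \left(-27 + P\right)}{-98 + V}$ ($H{\left(V,P \right)} = 2 \frac{P - 27}{V - 98} = 2 \frac{-27 + P}{-98 + V} = \frac{2 \left(-27 + P\right)}{-98 + V}$)
$b = 14503$ ($b = 15945 - 1442 = 14503$)
$\left(H{\left(192,32 \right)} - 34925\right) \left(Z{\left(-80,-138 \right)} - \frac{17657}{b}\right) = \left(\frac{2 \left(-27 + 32\right)}{-98 + 192} - 34925\right) \left(\left(-138\right) \left(-80\right) - \frac{17657}{14503}\right) = \left(2 \cdot \frac{1}{94} \cdot 5 - 34925\right) \left(11040 - \frac{17657}{14503}\right) = \left(\frac{5}{47} - 34925\right) \frac{160095463}{14503} = \left(- \frac{1641470}{47}\right) \frac{160095463}{14503} = - \frac{262791899650610}{681641}$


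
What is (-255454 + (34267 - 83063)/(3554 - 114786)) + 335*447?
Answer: -267231243/2528 ≈ -1.0571e+5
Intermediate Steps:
(-255454 + (34267 - 83063)/(3554 - 114786)) + 335*447 = (-255454 - 48796/(-111232)) + 149745 = (-255454 - 48796*(-1/111232)) + 149745 = (-255454 + 1109/2528) + 149745 = -645786603/2528 + 149745 = -267231243/2528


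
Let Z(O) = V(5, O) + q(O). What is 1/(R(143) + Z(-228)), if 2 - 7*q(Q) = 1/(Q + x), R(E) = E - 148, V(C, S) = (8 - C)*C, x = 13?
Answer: 1505/15481 ≈ 0.097216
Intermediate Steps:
V(C, S) = C*(8 - C)
R(E) = -148 + E
q(Q) = 2/7 - 1/(7*(13 + Q)) (q(Q) = 2/7 - 1/(7*(Q + 13)) = 2/7 - 1/(7*(13 + Q)))
Z(O) = 15 + (25 + 2*O)/(7*(13 + O)) (Z(O) = 5*(8 - 1*5) + (25 + 2*O)/(7*(13 + O)) = 5*(8 - 5) + (25 + 2*O)/(7*(13 + O)) = 5*3 + (25 + 2*O)/(7*(13 + O)) = 15 + (25 + 2*O)/(7*(13 + O)))
1/(R(143) + Z(-228)) = 1/((-148 + 143) + (1390 + 107*(-228))/(7*(13 - 228))) = 1/(-5 + (1/7)*(1390 - 24396)/(-215)) = 1/(-5 + (1/7)*(-1/215)*(-23006)) = 1/(-5 + 23006/1505) = 1/(15481/1505) = 1505/15481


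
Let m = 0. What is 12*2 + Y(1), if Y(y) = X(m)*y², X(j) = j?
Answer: 24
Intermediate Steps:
Y(y) = 0 (Y(y) = 0*y² = 0)
12*2 + Y(1) = 12*2 + 0 = 24 + 0 = 24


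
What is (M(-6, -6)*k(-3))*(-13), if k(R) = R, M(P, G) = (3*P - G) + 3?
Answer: -351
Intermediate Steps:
M(P, G) = 3 - G + 3*P (M(P, G) = (-G + 3*P) + 3 = 3 - G + 3*P)
(M(-6, -6)*k(-3))*(-13) = ((3 - 1*(-6) + 3*(-6))*(-3))*(-13) = ((3 + 6 - 18)*(-3))*(-13) = -9*(-3)*(-13) = 27*(-13) = -351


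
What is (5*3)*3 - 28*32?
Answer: -851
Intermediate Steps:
(5*3)*3 - 28*32 = 15*3 - 896 = 45 - 896 = -851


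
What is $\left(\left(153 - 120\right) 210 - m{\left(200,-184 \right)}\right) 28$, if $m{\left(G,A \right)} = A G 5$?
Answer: $5346040$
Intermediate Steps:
$m{\left(G,A \right)} = 5 A G$
$\left(\left(153 - 120\right) 210 - m{\left(200,-184 \right)}\right) 28 = \left(\left(153 - 120\right) 210 - 5 \left(-184\right) 200\right) 28 = \left(33 \cdot 210 - -184000\right) 28 = \left(6930 + 184000\right) 28 = 190930 \cdot 28 = 5346040$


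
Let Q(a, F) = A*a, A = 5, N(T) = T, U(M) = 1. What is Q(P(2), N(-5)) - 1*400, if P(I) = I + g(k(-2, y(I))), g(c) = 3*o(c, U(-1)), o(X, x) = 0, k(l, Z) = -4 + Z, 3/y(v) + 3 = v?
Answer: -390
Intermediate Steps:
y(v) = 3/(-3 + v)
g(c) = 0 (g(c) = 3*0 = 0)
P(I) = I (P(I) = I + 0 = I)
Q(a, F) = 5*a
Q(P(2), N(-5)) - 1*400 = 5*2 - 1*400 = 10 - 400 = -390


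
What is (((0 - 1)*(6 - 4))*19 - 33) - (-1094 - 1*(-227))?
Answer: 796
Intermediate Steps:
(((0 - 1)*(6 - 4))*19 - 33) - (-1094 - 1*(-227)) = (-1*2*19 - 33) - (-1094 + 227) = (-2*19 - 33) - 1*(-867) = (-38 - 33) + 867 = -71 + 867 = 796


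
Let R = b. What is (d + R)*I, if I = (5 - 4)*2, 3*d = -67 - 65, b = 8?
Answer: -72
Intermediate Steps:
R = 8
d = -44 (d = (-67 - 65)/3 = (⅓)*(-132) = -44)
I = 2 (I = 1*2 = 2)
(d + R)*I = (-44 + 8)*2 = -36*2 = -72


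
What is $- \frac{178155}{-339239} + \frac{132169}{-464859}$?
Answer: $\frac{37980075754}{157698302301} \approx 0.24084$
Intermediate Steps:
$- \frac{178155}{-339239} + \frac{132169}{-464859} = \left(-178155\right) \left(- \frac{1}{339239}\right) + 132169 \left(- \frac{1}{464859}\right) = \frac{178155}{339239} - \frac{132169}{464859} = \frac{37980075754}{157698302301}$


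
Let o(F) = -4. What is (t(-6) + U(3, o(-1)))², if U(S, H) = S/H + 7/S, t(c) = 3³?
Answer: 117649/144 ≈ 817.01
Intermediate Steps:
t(c) = 27
U(S, H) = 7/S + S/H
(t(-6) + U(3, o(-1)))² = (27 + (7/3 + 3/(-4)))² = (27 + (7*(⅓) + 3*(-¼)))² = (27 + (7/3 - ¾))² = (27 + 19/12)² = (343/12)² = 117649/144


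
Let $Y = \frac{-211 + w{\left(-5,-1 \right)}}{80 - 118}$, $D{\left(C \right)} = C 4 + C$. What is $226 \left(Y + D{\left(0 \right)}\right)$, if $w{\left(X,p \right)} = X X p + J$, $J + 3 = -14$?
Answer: $\frac{28589}{19} \approx 1504.7$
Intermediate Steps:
$J = -17$ ($J = -3 - 14 = -17$)
$D{\left(C \right)} = 5 C$ ($D{\left(C \right)} = 4 C + C = 5 C$)
$w{\left(X,p \right)} = -17 + p X^{2}$ ($w{\left(X,p \right)} = X X p - 17 = X^{2} p - 17 = p X^{2} - 17 = -17 + p X^{2}$)
$Y = \frac{253}{38}$ ($Y = \frac{-211 - 42}{80 - 118} = \frac{-211 - 42}{-38} = \left(-211 - 42\right) \left(- \frac{1}{38}\right) = \left(-253\right) \left(- \frac{1}{38}\right) = \frac{253}{38} \approx 6.6579$)
$226 \left(Y + D{\left(0 \right)}\right) = 226 \left(\frac{253}{38} + 5 \cdot 0\right) = 226 \left(\frac{253}{38} + 0\right) = 226 \cdot \frac{253}{38} = \frac{28589}{19}$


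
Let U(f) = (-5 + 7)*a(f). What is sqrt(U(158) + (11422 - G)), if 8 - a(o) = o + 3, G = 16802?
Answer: I*sqrt(5686) ≈ 75.406*I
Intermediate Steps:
a(o) = 5 - o (a(o) = 8 - (o + 3) = 8 - (3 + o) = 8 + (-3 - o) = 5 - o)
U(f) = 10 - 2*f (U(f) = (-5 + 7)*(5 - f) = 2*(5 - f) = 10 - 2*f)
sqrt(U(158) + (11422 - G)) = sqrt((10 - 2*158) + (11422 - 1*16802)) = sqrt((10 - 316) + (11422 - 16802)) = sqrt(-306 - 5380) = sqrt(-5686) = I*sqrt(5686)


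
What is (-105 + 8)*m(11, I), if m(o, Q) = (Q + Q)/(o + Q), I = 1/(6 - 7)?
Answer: 97/5 ≈ 19.400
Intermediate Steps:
I = -1 (I = 1/(-1) = -1)
m(o, Q) = 2*Q/(Q + o) (m(o, Q) = (2*Q)/(Q + o) = 2*Q/(Q + o))
(-105 + 8)*m(11, I) = (-105 + 8)*(2*(-1)/(-1 + 11)) = -194*(-1)/10 = -97*(-⅕) = 97/5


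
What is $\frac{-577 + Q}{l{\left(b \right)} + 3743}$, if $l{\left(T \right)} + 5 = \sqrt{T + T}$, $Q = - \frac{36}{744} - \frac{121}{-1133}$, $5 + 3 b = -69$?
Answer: $- \frac{20658144843}{133844429440} + \frac{3684349 i \sqrt{111}}{133844429440} \approx -0.15434 + 0.00029002 i$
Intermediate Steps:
$b = - \frac{74}{3}$ ($b = - \frac{5}{3} + \frac{1}{3} \left(-69\right) = - \frac{5}{3} - 23 = - \frac{74}{3} \approx -24.667$)
$Q = \frac{373}{6386}$ ($Q = \left(-36\right) \frac{1}{744} - - \frac{11}{103} = - \frac{3}{62} + \frac{11}{103} = \frac{373}{6386} \approx 0.058409$)
$l{\left(T \right)} = -5 + \sqrt{2} \sqrt{T}$ ($l{\left(T \right)} = -5 + \sqrt{T + T} = -5 + \sqrt{2 T} = -5 + \sqrt{2} \sqrt{T}$)
$\frac{-577 + Q}{l{\left(b \right)} + 3743} = \frac{-577 + \frac{373}{6386}}{\left(-5 + \sqrt{2} \sqrt{- \frac{74}{3}}\right) + 3743} = - \frac{3684349}{6386 \left(\left(-5 + \sqrt{2} \frac{i \sqrt{222}}{3}\right) + 3743\right)} = - \frac{3684349}{6386 \left(\left(-5 + \frac{2 i \sqrt{111}}{3}\right) + 3743\right)} = - \frac{3684349}{6386 \left(3738 + \frac{2 i \sqrt{111}}{3}\right)}$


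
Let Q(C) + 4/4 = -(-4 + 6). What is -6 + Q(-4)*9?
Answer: -33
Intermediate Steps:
Q(C) = -3 (Q(C) = -1 - (-4 + 6) = -1 - 1*2 = -1 - 2 = -3)
-6 + Q(-4)*9 = -6 - 3*9 = -6 - 27 = -33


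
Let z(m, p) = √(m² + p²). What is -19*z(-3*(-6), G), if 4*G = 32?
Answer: -38*√97 ≈ -374.26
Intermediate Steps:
G = 8 (G = (¼)*32 = 8)
-19*z(-3*(-6), G) = -19*√((-3*(-6))² + 8²) = -19*√(18² + 64) = -19*√(324 + 64) = -38*√97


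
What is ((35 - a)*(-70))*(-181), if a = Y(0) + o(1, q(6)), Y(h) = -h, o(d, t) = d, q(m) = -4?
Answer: 430780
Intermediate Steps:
a = 1 (a = -1*0 + 1 = 0 + 1 = 1)
((35 - a)*(-70))*(-181) = ((35 - 1*1)*(-70))*(-181) = ((35 - 1)*(-70))*(-181) = (34*(-70))*(-181) = -2380*(-181) = 430780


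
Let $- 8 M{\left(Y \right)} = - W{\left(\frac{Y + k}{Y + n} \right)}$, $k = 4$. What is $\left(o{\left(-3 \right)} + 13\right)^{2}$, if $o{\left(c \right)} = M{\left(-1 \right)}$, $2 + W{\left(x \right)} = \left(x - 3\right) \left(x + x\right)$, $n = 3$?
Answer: $\frac{38025}{256} \approx 148.54$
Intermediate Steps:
$W{\left(x \right)} = -2 + 2 x \left(-3 + x\right)$ ($W{\left(x \right)} = -2 + \left(x - 3\right) \left(x + x\right) = -2 + \left(-3 + x\right) 2 x = -2 + 2 x \left(-3 + x\right)$)
$M{\left(Y \right)} = - \frac{1}{4} - \frac{3 \left(4 + Y\right)}{4 \left(3 + Y\right)} + \frac{\left(4 + Y\right)^{2}}{4 \left(3 + Y\right)^{2}}$ ($M{\left(Y \right)} = - \frac{\left(-1\right) \left(-2 - 6 \frac{Y + 4}{Y + 3} + 2 \left(\frac{Y + 4}{Y + 3}\right)^{2}\right)}{8} = - \frac{\left(-1\right) \left(-2 - 6 \frac{4 + Y}{3 + Y} + 2 \left(\frac{4 + Y}{3 + Y}\right)^{2}\right)}{8} = - \frac{\left(-1\right) \left(-2 - \frac{6 \left(4 + Y\right)}{3 + Y} + 2 \frac{\left(4 + Y\right)^{2}}{\left(3 + Y\right)^{2}}\right)}{8} = - \frac{\left(-1\right) \left(-2 - \frac{6 \left(4 + Y\right)}{3 + Y} + \frac{2 \left(4 + Y\right)^{2}}{\left(3 + Y\right)^{2}}\right)}{8} = - \frac{2 - \frac{2 \left(4 + Y\right)^{2}}{\left(3 + Y\right)^{2}} + \frac{6 \left(4 + Y\right)}{3 + Y}}{8} = - \frac{1}{4} - \frac{3 \left(4 + Y\right)}{4 \left(3 + Y\right)} + \frac{\left(4 + Y\right)^{2}}{4 \left(3 + Y\right)^{2}}$)
$o{\left(c \right)} = - \frac{13}{16}$ ($o{\left(c \right)} = \frac{-29 - -19 - 3 \left(-1\right)^{2}}{4 \left(9 + \left(-1\right)^{2} + 6 \left(-1\right)\right)} = \frac{-29 + 19 - 3}{4 \left(9 + 1 - 6\right)} = \frac{-29 + 19 - 3}{4 \cdot 4} = \frac{1}{4} \cdot \frac{1}{4} \left(-13\right) = - \frac{13}{16}$)
$\left(o{\left(-3 \right)} + 13\right)^{2} = \left(- \frac{13}{16} + 13\right)^{2} = \left(\frac{195}{16}\right)^{2} = \frac{38025}{256}$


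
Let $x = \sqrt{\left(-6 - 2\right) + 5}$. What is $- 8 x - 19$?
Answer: $-19 - 8 i \sqrt{3} \approx -19.0 - 13.856 i$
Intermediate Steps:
$x = i \sqrt{3}$ ($x = \sqrt{-8 + 5} = \sqrt{-3} = i \sqrt{3} \approx 1.732 i$)
$- 8 x - 19 = - 8 i \sqrt{3} - 19 = -19 - 8 i \sqrt{3}$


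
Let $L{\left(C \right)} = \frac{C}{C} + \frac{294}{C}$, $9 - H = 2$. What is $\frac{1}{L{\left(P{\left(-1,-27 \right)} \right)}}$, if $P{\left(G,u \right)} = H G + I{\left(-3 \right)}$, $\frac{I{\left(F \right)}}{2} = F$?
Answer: $- \frac{13}{281} \approx -0.046263$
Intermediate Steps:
$H = 7$ ($H = 9 - 2 = 7$)
$I{\left(F \right)} = 2 F$
$P{\left(G,u \right)} = -6 + 7 G$ ($P{\left(G,u \right)} = 7 G + 2 \left(-3\right) = 7 G - 6 = -6 + 7 G$)
$L{\left(C \right)} = 1 + \frac{294}{C}$
$\frac{1}{L{\left(P{\left(-1,-27 \right)} \right)}} = \frac{1}{\frac{1}{-6 + 7 \left(-1\right)} \left(294 + \left(-6 + 7 \left(-1\right)\right)\right)} = \frac{1}{\frac{1}{-6 - 7} \left(294 - 13\right)} = \frac{1}{\frac{1}{-13} \left(294 - 13\right)} = \frac{1}{\left(- \frac{1}{13}\right) 281} = \frac{1}{- \frac{281}{13}} = - \frac{13}{281}$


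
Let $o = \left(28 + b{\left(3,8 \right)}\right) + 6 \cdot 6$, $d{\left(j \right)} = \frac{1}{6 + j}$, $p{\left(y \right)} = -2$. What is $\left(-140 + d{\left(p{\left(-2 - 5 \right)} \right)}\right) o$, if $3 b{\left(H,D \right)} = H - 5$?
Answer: $- \frac{53105}{6} \approx -8850.8$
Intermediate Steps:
$b{\left(H,D \right)} = - \frac{5}{3} + \frac{H}{3}$ ($b{\left(H,D \right)} = \frac{H - 5}{3} = \frac{-5 + H}{3} = - \frac{5}{3} + \frac{H}{3}$)
$o = \frac{190}{3}$ ($o = \left(28 + \left(- \frac{5}{3} + \frac{1}{3} \cdot 3\right)\right) + 6 \cdot 6 = \left(28 + \left(- \frac{5}{3} + 1\right)\right) + 36 = \left(28 - \frac{2}{3}\right) + 36 = \frac{82}{3} + 36 = \frac{190}{3} \approx 63.333$)
$\left(-140 + d{\left(p{\left(-2 - 5 \right)} \right)}\right) o = \left(-140 + \frac{1}{6 - 2}\right) \frac{190}{3} = \left(-140 + \frac{1}{4}\right) \frac{190}{3} = \left(- \frac{559}{4}\right) \frac{190}{3} = - \frac{53105}{6}$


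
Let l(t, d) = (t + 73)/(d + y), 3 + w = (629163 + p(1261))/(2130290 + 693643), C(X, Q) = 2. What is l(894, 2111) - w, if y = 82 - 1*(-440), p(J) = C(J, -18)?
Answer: 23380398533/7435415589 ≈ 3.1445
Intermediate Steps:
p(J) = 2
y = 522 (y = 82 + 440 = 522)
w = -7842634/2823933 (w = -3 + (629163 + 2)/(2130290 + 693643) = -3 + 629165/2823933 = -7842634/2823933 ≈ -2.7772)
l(t, d) = (73 + t)/(522 + d) (l(t, d) = (t + 73)/(d + 522) = (73 + t)/(522 + d))
l(894, 2111) - w = (73 + 894)/(522 + 2111) - 1*(-7842634/2823933) = 967/2633 + 7842634/2823933 = 23380398533/7435415589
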